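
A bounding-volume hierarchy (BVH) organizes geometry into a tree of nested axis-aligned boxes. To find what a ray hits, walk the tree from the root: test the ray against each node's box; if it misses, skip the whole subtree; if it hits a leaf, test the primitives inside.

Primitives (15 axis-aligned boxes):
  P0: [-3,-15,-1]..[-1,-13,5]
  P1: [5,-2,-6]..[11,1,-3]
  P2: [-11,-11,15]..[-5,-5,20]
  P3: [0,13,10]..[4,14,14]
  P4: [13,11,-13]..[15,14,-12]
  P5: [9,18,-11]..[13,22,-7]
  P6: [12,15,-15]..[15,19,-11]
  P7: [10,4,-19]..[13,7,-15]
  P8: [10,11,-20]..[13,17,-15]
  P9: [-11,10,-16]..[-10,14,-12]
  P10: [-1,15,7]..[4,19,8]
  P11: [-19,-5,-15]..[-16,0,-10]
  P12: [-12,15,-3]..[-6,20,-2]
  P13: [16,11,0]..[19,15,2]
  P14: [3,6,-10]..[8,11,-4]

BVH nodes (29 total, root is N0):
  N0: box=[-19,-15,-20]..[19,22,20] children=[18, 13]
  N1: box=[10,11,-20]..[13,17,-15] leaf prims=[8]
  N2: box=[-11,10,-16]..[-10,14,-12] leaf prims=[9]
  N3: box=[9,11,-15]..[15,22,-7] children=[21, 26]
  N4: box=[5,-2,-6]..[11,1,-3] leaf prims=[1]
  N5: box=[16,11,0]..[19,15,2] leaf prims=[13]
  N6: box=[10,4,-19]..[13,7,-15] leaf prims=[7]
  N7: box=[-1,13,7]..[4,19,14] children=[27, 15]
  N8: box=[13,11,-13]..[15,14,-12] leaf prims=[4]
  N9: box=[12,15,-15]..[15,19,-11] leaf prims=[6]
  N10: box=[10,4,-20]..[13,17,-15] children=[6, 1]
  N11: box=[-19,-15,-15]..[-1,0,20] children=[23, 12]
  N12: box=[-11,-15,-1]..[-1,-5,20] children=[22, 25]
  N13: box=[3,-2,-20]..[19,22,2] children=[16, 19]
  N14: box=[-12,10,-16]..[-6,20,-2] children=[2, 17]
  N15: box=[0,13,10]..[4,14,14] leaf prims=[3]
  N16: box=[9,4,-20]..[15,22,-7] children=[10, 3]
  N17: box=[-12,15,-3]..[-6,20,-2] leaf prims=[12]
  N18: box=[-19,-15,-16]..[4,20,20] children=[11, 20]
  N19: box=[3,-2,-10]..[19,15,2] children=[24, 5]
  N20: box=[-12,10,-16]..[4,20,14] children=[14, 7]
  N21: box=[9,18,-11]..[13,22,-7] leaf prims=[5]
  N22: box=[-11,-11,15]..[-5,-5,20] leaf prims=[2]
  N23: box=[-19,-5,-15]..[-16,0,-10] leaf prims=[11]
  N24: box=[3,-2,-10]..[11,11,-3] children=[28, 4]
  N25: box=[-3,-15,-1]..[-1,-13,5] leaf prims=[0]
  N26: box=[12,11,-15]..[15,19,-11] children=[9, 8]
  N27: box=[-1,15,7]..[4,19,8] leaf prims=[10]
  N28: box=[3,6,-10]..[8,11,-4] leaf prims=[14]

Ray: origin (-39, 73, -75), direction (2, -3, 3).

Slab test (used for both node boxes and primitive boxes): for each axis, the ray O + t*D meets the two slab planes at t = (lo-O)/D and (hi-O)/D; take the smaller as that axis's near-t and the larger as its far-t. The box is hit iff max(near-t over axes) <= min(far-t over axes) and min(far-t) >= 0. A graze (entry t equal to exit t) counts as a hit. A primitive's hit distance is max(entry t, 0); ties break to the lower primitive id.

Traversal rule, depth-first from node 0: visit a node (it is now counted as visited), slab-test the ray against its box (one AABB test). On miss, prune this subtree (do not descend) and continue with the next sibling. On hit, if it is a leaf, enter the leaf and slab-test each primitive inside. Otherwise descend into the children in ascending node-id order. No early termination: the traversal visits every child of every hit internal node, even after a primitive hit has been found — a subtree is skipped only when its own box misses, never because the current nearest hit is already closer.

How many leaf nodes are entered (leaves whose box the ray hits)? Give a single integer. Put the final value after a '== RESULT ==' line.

Trace the traversal:
N0 x:[10,29] y:[17,88/3] z:[55/3,95/3] -> hit [55/3,29], descend [13, 18]
  N13 x:[21,29] y:[17,25] z:[55/3,77/3] -> hit [21,25], descend [16, 19]
    N16 x:[24,27] y:[17,23] z:[55/3,68/3] -> miss, prune
    N19 x:[21,29] y:[58/3,25] z:[65/3,77/3] -> hit [65/3,25], descend [5, 24]
      N5 x:[55/2,29] y:[58/3,62/3] z:[25,77/3] -> miss, prune
      N24 x:[21,25] y:[62/3,25] z:[65/3,24] -> hit [65/3,24], descend [4, 28]
        N4 x:[22,25] y:[24,25] z:[23,24] -> hit [24,24] leaf, test {P1@t=24}
        N28 x:[21,47/2] y:[62/3,67/3] z:[65/3,71/3] -> hit [65/3,67/3] leaf, test {P14@t=65/3}
  N18 x:[10,43/2] y:[53/3,88/3] z:[59/3,95/3] -> hit [59/3,43/2], descend [11, 20]
    N11 x:[10,19] y:[73/3,88/3] z:[20,95/3] -> miss, prune
    N20 x:[27/2,43/2] y:[53/3,21] z:[59/3,89/3] -> hit [59/3,21], descend [7, 14]
      N7 x:[19,43/2] y:[18,20] z:[82/3,89/3] -> miss, prune
      N14 x:[27/2,33/2] y:[53/3,21] z:[59/3,73/3] -> miss, prune

Visited [0, 13, 16, 19, 5, 24, 4, 28, 18, 11, 20, 7, 14]. Tests: 13 box, 2 leaf. Nearest: P14.

== RESULT ==
2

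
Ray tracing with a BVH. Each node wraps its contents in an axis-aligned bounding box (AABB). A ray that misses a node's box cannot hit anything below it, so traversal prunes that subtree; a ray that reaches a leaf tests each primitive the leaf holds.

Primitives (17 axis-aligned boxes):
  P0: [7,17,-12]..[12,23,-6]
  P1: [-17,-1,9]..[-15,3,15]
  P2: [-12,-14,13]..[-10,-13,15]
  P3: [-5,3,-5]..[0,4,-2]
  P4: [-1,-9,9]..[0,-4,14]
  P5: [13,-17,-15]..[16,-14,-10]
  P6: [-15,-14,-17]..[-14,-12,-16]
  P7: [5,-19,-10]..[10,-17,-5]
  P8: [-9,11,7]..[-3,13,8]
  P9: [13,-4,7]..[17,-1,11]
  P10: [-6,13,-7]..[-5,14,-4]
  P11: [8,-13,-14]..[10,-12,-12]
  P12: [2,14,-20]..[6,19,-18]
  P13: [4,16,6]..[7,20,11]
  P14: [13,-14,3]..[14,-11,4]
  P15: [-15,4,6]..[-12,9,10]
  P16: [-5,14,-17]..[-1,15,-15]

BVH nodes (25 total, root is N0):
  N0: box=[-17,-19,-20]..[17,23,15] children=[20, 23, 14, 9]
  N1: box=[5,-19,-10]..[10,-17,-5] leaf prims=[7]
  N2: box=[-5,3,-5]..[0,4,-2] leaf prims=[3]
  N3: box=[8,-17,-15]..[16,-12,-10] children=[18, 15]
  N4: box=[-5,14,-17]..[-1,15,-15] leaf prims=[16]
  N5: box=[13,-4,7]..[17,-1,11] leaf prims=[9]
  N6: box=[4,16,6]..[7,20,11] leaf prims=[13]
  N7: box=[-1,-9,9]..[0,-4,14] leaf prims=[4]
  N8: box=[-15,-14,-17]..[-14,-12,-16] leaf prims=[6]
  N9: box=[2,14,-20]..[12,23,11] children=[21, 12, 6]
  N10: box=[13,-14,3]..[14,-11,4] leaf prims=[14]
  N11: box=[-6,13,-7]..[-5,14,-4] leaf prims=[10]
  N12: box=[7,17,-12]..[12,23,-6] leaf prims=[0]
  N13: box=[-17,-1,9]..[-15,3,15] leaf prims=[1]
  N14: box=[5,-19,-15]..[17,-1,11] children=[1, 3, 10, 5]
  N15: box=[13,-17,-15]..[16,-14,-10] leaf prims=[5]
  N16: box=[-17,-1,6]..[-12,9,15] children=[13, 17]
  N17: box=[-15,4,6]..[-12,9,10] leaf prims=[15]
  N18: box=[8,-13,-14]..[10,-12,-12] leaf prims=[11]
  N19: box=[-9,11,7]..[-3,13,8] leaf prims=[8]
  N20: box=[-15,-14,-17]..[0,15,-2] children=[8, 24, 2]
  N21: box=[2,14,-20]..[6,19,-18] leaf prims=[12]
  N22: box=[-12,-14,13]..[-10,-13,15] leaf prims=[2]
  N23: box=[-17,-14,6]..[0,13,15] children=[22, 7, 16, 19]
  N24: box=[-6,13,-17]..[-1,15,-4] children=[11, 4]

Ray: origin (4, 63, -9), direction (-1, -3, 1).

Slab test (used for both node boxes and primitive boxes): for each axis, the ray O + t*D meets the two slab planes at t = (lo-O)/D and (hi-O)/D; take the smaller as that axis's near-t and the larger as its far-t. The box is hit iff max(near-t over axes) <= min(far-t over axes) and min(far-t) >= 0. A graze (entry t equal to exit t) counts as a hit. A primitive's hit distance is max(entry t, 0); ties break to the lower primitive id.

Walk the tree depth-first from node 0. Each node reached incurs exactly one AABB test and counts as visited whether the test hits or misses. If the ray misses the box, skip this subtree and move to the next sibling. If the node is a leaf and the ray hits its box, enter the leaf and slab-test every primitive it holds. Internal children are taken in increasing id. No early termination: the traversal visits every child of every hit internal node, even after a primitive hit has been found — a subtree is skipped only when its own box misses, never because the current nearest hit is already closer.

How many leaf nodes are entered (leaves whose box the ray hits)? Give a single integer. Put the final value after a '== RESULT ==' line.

Trace the traversal:
N0 x:[-13,21] y:[40/3,82/3] z:[-11,24] -> hit [40/3,21], descend [9, 14, 20, 23]
  N9 x:[-8,2] y:[40/3,49/3] z:[-11,20] -> miss, prune
  N14 x:[-13,-1] y:[64/3,82/3] z:[-6,20] -> miss, prune
  N20 x:[4,19] y:[16,77/3] z:[-8,7] -> miss, prune
  N23 x:[4,21] y:[50/3,77/3] z:[15,24] -> hit [50/3,21], descend [7, 16, 19, 22]
    N7 x:[4,5] y:[67/3,24] z:[18,23] -> miss, prune
    N16 x:[16,21] y:[18,64/3] z:[15,24] -> hit [18,21], descend [13, 17]
      N13 x:[19,21] y:[20,64/3] z:[18,24] -> hit [20,21] leaf, test {P1@t=20}
      N17 x:[16,19] y:[18,59/3] z:[15,19] -> hit [18,19] leaf, test {P15@t=18}
    N19 x:[7,13] y:[50/3,52/3] z:[16,17] -> miss, prune
    N22 x:[14,16] y:[76/3,77/3] z:[22,24] -> miss, prune

11 AABB tests over nodes [0, 9, 14, 20, 23, 7, 16, 13, 17, 19, 22]; 2 leaves entered; closest P15.

== RESULT ==
2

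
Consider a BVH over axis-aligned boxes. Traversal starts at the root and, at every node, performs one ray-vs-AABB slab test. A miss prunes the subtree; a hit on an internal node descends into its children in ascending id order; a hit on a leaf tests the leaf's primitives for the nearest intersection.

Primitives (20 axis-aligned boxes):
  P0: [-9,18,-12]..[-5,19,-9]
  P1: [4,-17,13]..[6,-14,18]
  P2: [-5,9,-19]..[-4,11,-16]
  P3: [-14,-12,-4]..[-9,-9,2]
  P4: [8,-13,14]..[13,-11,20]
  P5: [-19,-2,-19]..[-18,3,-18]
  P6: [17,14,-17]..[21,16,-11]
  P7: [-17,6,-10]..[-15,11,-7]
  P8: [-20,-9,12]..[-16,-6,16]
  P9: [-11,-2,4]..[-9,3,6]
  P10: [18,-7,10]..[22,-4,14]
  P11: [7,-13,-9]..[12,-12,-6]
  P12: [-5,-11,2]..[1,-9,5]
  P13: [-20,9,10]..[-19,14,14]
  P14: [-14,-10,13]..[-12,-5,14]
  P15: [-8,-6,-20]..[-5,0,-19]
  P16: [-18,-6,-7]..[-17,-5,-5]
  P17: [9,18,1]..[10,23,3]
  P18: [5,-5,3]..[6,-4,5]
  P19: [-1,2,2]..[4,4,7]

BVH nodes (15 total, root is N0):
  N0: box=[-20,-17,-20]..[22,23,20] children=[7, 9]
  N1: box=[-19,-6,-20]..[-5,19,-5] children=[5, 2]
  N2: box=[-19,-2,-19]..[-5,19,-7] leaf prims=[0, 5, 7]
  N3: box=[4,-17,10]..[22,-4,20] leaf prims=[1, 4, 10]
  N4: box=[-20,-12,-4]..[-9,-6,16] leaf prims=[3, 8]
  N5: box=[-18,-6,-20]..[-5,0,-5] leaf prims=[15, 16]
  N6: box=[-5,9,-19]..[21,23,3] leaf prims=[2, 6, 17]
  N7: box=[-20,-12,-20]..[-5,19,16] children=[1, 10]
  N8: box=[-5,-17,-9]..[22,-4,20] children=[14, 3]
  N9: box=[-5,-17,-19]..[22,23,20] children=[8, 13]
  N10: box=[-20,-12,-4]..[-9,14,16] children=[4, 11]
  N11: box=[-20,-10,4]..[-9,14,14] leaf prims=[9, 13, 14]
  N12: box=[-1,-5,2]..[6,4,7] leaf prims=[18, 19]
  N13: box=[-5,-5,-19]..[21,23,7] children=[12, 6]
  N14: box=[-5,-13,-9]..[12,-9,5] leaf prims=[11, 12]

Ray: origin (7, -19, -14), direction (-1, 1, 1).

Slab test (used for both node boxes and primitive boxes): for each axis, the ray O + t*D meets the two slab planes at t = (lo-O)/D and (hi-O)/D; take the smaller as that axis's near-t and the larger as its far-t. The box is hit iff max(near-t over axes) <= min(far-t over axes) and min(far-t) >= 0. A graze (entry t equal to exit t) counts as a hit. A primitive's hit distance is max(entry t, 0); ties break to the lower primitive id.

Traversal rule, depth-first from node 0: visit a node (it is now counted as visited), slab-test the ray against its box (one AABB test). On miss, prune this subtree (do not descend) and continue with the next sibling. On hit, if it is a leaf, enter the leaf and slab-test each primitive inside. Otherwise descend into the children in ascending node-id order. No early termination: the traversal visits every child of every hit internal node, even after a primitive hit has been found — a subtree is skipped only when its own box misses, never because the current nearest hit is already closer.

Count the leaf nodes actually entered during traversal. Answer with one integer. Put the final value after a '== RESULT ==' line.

Trace the traversal:
N0 x:[-15,27] y:[2,42] z:[-6,34] -> hit [2,27], descend [7, 9]
  N7 x:[12,27] y:[7,38] z:[-6,30] -> hit [12,27], descend [1, 10]
    N1 x:[12,26] y:[13,38] z:[-6,9] -> miss, prune
    N10 x:[16,27] y:[7,33] z:[10,30] -> hit [16,27], descend [4, 11]
      N4 x:[16,27] y:[7,13] z:[10,30] -> miss, prune
      N11 x:[16,27] y:[9,33] z:[18,28] -> hit [18,27] leaf, test {P9@t=18, P13(miss), P14(miss)}
  N9 x:[-15,12] y:[2,42] z:[-5,34] -> hit [2,12], descend [8, 13]
    N8 x:[-15,12] y:[2,15] z:[5,34] -> hit [5,12], descend [3, 14]
      N3 x:[-15,3] y:[2,15] z:[24,34] -> miss, prune
      N14 x:[-5,12] y:[6,10] z:[5,19] -> hit [6,10] leaf, test {P11(miss), P12(miss)}
    N13 x:[-14,12] y:[14,42] z:[-5,21] -> miss, prune

11 AABB tests over nodes [0, 7, 1, 10, 4, 11, 9, 8, 3, 14, 13]; 2 leaves entered; closest P9.

== RESULT ==
2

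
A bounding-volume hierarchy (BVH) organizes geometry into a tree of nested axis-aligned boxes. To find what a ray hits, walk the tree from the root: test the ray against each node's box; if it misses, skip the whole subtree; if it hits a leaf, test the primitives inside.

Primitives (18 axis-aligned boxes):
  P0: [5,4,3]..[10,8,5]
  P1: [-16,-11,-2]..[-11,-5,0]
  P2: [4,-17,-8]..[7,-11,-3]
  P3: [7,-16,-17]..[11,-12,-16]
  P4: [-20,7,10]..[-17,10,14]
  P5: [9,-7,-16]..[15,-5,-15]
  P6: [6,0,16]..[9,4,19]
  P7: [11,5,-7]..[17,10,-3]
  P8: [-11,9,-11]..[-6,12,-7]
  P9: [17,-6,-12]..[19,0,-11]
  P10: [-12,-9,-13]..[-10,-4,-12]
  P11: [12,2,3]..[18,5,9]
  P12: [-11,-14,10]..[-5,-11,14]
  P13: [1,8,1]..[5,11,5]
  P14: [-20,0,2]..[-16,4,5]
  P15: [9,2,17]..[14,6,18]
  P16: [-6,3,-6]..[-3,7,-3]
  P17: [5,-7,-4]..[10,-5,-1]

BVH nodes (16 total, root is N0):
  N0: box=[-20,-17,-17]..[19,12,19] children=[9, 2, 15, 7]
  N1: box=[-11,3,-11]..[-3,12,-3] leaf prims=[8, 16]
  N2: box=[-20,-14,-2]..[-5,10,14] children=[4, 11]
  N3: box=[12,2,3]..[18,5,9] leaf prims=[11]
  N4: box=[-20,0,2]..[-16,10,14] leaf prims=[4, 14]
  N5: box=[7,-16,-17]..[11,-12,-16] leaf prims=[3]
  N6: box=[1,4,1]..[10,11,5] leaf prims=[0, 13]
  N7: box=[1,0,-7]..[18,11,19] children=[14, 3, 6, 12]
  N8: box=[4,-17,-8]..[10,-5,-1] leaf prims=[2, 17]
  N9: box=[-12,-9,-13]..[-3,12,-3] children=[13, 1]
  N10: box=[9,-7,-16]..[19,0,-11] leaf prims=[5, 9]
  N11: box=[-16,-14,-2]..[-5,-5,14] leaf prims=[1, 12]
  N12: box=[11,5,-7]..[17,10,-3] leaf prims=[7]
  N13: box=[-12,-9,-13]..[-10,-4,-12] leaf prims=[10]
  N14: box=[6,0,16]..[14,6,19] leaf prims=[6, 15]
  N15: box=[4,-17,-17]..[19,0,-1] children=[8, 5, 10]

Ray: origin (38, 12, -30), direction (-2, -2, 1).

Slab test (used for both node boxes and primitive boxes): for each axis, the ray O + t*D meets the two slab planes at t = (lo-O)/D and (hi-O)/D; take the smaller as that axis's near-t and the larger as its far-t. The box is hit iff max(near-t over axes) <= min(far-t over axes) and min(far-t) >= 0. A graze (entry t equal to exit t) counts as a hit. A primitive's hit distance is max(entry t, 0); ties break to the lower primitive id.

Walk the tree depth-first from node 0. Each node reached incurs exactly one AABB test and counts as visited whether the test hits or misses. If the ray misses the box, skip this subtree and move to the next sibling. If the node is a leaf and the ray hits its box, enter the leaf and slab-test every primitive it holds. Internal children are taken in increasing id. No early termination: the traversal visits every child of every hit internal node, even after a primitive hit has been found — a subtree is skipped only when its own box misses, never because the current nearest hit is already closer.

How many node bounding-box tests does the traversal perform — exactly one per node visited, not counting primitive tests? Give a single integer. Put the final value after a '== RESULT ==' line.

Trace the traversal:
N0 x:[19/2,29] y:[0,29/2] z:[13,49] -> hit [13,29/2], descend [2, 7, 9, 15]
  N2 x:[43/2,29] y:[1,13] z:[28,44] -> miss, prune
  N7 x:[10,37/2] y:[1/2,6] z:[23,49] -> miss, prune
  N9 x:[41/2,25] y:[0,21/2] z:[17,27] -> miss, prune
  N15 x:[19/2,17] y:[6,29/2] z:[13,29] -> hit [13,29/2], descend [5, 8, 10]
    N5 x:[27/2,31/2] y:[12,14] z:[13,14] -> hit [27/2,14] leaf, test {P3@t=27/2}
    N8 x:[14,17] y:[17/2,29/2] z:[22,29] -> miss, prune
    N10 x:[19/2,29/2] y:[6,19/2] z:[14,19] -> miss, prune

8 AABB tests over nodes [0, 2, 7, 9, 15, 5, 8, 10]; 1 leaf entered; closest P3.

== RESULT ==
8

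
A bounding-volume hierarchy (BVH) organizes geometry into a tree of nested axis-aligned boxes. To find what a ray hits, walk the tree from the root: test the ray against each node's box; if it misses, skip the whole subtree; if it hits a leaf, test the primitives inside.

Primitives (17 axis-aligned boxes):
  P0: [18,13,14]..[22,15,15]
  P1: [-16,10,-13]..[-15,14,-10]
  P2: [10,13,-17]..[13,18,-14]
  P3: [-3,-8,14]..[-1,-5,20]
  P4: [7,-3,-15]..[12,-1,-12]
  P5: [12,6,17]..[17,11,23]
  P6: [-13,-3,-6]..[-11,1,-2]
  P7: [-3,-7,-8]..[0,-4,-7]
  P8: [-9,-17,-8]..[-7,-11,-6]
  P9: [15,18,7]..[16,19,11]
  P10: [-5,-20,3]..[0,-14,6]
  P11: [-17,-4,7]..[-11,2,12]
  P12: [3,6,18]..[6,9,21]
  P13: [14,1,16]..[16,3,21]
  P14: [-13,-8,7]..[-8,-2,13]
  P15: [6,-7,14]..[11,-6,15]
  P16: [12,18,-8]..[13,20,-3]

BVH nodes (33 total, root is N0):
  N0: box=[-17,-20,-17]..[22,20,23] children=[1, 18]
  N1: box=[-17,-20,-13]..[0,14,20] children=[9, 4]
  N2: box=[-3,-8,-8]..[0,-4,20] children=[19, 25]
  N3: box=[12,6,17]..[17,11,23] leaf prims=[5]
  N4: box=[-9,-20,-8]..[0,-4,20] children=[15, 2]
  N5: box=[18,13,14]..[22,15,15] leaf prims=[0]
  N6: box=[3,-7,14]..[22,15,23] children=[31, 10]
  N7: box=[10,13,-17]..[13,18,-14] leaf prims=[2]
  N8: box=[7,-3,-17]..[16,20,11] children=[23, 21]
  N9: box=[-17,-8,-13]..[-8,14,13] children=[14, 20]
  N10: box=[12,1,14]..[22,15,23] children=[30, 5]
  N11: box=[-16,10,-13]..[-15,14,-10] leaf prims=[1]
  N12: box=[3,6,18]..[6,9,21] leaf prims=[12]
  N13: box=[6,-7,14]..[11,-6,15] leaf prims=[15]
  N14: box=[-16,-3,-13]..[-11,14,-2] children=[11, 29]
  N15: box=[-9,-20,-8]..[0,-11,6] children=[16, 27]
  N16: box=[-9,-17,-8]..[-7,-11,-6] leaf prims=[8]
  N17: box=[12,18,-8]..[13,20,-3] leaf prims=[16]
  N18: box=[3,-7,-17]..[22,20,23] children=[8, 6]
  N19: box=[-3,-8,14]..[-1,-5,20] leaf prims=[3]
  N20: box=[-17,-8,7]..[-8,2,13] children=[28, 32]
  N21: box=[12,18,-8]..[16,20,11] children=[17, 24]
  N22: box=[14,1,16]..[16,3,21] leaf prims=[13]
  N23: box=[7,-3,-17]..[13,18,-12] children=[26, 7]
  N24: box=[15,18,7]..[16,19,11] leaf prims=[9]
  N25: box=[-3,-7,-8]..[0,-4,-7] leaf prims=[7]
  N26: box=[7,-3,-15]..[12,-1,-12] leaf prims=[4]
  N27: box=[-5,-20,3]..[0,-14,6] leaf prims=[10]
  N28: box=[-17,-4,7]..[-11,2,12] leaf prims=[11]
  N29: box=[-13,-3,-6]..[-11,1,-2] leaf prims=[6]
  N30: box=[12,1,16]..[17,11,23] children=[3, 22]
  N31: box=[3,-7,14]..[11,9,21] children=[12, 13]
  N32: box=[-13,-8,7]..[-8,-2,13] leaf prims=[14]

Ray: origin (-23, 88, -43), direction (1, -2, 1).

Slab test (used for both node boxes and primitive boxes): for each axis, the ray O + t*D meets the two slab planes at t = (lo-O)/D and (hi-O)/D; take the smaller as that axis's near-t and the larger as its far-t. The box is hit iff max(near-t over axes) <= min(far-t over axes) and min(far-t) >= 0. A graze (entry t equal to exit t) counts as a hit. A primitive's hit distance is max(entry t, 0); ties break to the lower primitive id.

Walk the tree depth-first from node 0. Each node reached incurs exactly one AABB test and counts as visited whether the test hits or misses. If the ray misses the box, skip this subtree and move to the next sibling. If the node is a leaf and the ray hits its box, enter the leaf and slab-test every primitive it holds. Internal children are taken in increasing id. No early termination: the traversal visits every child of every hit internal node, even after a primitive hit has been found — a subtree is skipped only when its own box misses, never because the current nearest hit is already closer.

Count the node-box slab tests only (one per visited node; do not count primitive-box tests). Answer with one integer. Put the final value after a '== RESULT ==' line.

Traverse from the root:
N0 x:[6,45] y:[34,54] z:[26,66] -> hit [34,45], descend [1, 18]
  N1 x:[6,23] y:[37,54] z:[30,63] -> miss, prune
  N18 x:[26,45] y:[34,95/2] z:[26,66] -> hit [34,45], descend [6, 8]
    N6 x:[26,45] y:[73/2,95/2] z:[57,66] -> miss, prune
    N8 x:[30,39] y:[34,91/2] z:[26,54] -> hit [34,39], descend [21, 23]
      N21 x:[35,39] y:[34,35] z:[35,54] -> hit [35,35], descend [17, 24]
        N17 x:[35,36] y:[34,35] z:[35,40] -> hit [35,35] leaf, test {P16@t=35}
        N24 x:[38,39] y:[69/2,35] z:[50,54] -> miss, prune
      N23 x:[30,36] y:[35,91/2] z:[26,31] -> miss, prune

Visited [0, 1, 18, 6, 8, 21, 17, 24, 23]. Tests: 9 box, 1 leaf. Nearest: P16.

== RESULT ==
9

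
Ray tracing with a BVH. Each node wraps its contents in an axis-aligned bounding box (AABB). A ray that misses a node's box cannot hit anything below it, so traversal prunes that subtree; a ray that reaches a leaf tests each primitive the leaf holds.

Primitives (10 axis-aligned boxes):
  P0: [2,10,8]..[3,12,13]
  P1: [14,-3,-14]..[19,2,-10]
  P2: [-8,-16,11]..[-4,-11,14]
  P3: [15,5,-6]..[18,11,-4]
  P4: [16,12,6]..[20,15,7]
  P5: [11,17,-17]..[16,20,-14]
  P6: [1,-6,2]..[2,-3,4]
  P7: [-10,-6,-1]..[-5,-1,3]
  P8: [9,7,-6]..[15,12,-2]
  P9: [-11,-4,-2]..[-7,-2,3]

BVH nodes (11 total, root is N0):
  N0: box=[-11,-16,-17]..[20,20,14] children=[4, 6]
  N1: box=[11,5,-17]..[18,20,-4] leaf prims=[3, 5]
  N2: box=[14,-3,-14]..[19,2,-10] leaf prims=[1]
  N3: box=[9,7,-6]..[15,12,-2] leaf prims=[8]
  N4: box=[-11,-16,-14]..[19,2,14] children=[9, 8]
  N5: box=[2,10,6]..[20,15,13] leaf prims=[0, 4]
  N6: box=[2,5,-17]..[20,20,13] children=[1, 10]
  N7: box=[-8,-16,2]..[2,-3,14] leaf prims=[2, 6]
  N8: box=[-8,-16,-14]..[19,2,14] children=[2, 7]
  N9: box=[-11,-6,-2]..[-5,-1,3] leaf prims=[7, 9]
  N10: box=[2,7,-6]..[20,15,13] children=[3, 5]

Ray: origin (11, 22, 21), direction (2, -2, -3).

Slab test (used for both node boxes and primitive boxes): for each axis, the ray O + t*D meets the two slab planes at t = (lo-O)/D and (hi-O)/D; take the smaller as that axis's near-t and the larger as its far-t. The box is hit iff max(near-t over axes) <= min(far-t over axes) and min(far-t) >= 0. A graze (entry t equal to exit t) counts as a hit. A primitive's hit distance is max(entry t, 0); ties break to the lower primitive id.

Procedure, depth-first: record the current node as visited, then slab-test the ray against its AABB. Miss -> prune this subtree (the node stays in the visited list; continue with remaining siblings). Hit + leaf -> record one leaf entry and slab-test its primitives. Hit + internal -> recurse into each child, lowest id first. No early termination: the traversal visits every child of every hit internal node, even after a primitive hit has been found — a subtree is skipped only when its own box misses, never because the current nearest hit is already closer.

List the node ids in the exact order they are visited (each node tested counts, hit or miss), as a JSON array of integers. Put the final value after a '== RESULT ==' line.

Trace the traversal:
N0 x:[-11,9/2] y:[1,19] z:[7/3,38/3] -> hit [7/3,9/2], descend [4, 6]
  N4 x:[-11,4] y:[10,19] z:[7/3,35/3] -> miss, prune
  N6 x:[-9/2,9/2] y:[1,17/2] z:[8/3,38/3] -> hit [8/3,9/2], descend [1, 10]
    N1 x:[0,7/2] y:[1,17/2] z:[25/3,38/3] -> miss, prune
    N10 x:[-9/2,9/2] y:[7/2,15/2] z:[8/3,9] -> hit [7/2,9/2], descend [3, 5]
      N3 x:[-1,2] y:[5,15/2] z:[23/3,9] -> miss, prune
      N5 x:[-9/2,9/2] y:[7/2,6] z:[8/3,5] -> hit [7/2,9/2] leaf, test {P0(miss), P4(miss)}

7 AABB tests over nodes [0, 4, 6, 1, 10, 3, 5]; 1 leaf entered; closest miss.

== RESULT ==
[0, 4, 6, 1, 10, 3, 5]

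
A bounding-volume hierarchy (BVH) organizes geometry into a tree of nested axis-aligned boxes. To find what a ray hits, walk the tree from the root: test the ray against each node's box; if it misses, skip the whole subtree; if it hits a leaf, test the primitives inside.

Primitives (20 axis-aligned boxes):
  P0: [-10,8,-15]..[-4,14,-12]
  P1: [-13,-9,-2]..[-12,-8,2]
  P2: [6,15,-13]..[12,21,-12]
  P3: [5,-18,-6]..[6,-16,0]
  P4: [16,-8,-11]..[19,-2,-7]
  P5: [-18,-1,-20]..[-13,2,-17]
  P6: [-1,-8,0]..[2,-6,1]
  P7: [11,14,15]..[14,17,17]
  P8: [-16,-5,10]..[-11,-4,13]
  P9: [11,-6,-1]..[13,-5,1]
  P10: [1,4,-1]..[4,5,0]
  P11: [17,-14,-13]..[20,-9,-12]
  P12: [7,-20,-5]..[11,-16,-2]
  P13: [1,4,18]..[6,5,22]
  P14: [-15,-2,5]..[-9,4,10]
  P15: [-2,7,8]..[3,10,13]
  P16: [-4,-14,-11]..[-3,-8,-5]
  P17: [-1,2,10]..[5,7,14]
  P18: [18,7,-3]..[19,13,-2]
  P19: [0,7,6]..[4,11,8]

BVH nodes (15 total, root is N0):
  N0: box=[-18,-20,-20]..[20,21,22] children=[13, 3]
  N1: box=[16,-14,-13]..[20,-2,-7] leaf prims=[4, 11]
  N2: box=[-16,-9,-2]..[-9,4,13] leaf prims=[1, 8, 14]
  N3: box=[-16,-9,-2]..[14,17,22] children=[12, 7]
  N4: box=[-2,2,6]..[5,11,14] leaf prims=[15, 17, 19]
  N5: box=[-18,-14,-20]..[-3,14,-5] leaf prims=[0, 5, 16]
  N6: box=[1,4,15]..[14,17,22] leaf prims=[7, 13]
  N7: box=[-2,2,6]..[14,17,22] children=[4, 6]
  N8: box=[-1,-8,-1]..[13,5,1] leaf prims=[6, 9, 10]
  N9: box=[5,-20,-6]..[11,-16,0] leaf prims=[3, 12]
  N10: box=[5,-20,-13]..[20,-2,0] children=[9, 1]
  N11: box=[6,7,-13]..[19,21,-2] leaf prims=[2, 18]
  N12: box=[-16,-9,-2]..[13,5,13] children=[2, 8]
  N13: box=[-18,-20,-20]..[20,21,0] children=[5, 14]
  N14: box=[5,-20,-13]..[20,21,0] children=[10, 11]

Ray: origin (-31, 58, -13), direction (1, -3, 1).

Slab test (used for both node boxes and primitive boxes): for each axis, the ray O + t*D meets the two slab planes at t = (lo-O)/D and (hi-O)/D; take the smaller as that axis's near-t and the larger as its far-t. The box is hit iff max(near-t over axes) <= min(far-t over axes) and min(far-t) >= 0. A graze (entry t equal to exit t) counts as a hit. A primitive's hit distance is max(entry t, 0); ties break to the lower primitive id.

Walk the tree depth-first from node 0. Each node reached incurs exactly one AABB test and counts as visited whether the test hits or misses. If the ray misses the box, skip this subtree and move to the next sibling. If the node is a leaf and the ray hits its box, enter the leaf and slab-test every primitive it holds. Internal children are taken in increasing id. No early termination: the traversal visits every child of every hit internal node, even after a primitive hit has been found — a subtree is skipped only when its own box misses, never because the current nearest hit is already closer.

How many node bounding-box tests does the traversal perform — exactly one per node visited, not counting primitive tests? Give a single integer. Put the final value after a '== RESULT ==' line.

Traverse from the root:
N0 x:[13,51] y:[37/3,26] z:[-7,35] -> hit [13,26], descend [3, 13]
  N3 x:[15,45] y:[41/3,67/3] z:[11,35] -> hit [15,67/3], descend [7, 12]
    N7 x:[29,45] y:[41/3,56/3] z:[19,35] -> miss, prune
    N12 x:[15,44] y:[53/3,67/3] z:[11,26] -> hit [53/3,67/3], descend [2, 8]
      N2 x:[15,22] y:[18,67/3] z:[11,26] -> hit [18,22] leaf, test {P1(miss), P8(miss), P14@t=18}
      N8 x:[30,44] y:[53/3,22] z:[12,14] -> miss, prune
  N13 x:[13,51] y:[37/3,26] z:[-7,13] -> hit [13,13], descend [5, 14]
    N5 x:[13,28] y:[44/3,24] z:[-7,8] -> miss, prune
    N14 x:[36,51] y:[37/3,26] z:[0,13] -> miss, prune

Visited [0, 3, 7, 12, 2, 8, 13, 5, 14]. Tests: 9 box, 1 leaf. Nearest: P14.

== RESULT ==
9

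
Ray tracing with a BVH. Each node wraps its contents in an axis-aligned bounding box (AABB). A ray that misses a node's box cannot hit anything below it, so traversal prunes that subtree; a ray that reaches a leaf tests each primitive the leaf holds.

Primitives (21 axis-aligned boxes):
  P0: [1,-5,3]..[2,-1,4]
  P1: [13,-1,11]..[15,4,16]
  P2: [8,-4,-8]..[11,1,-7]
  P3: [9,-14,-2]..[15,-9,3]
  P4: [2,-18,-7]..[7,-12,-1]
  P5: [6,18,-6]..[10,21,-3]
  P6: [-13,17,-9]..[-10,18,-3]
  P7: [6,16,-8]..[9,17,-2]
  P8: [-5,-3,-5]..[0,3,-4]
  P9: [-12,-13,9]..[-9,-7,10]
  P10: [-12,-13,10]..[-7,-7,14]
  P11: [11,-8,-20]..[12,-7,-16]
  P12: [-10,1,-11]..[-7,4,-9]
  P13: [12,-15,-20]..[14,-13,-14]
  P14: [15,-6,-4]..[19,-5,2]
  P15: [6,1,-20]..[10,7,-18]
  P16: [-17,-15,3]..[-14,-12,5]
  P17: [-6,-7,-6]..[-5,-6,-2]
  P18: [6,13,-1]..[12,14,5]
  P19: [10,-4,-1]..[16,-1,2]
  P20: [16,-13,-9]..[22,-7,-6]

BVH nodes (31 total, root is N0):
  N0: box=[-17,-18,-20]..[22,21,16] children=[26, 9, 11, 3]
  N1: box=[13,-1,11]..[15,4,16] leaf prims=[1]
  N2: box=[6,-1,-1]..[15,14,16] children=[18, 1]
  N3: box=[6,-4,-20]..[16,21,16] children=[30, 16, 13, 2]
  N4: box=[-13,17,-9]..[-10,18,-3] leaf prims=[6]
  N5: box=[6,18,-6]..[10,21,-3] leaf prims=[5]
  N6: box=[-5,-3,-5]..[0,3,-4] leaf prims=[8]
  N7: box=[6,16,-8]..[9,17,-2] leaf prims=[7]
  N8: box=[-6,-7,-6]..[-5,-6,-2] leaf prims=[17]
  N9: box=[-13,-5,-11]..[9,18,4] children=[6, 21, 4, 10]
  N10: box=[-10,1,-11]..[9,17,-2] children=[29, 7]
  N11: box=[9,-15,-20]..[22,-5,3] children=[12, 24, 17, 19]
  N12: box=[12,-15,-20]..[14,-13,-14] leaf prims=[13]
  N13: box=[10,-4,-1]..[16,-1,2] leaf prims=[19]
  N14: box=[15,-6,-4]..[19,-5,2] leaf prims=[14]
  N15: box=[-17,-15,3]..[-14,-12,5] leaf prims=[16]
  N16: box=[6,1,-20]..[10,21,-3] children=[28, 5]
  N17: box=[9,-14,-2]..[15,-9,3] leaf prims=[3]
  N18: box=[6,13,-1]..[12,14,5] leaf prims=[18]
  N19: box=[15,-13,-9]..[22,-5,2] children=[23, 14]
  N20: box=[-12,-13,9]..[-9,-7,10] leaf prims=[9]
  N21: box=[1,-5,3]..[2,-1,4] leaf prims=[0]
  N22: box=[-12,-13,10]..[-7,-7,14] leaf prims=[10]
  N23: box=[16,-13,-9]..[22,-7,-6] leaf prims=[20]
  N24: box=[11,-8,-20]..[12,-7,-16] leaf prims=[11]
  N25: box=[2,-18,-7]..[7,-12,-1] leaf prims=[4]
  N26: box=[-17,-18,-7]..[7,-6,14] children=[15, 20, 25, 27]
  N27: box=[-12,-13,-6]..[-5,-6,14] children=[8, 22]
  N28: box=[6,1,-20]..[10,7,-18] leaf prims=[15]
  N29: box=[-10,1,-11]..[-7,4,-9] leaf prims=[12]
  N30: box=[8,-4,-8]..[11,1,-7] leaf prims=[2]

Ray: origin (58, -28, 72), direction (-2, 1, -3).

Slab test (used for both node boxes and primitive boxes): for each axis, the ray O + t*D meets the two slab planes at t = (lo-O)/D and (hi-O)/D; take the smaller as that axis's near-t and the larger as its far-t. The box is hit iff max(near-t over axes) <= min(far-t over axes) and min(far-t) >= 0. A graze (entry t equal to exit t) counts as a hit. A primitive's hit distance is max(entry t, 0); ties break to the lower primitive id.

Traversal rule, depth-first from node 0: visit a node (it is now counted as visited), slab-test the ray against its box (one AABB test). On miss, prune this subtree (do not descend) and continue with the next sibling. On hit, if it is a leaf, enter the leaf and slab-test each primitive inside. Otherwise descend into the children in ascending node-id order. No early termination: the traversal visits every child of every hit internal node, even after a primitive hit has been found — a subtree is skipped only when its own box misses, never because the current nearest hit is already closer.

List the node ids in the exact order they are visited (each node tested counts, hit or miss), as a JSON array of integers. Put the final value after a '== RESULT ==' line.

Traverse from the root:
N0 x:[18,75/2] y:[10,49] z:[56/3,92/3] -> hit [56/3,92/3], descend [3, 9, 11, 26]
  N3 x:[21,26] y:[24,49] z:[56/3,92/3] -> hit [24,26], descend [2, 13, 16, 30]
    N2 x:[43/2,26] y:[27,42] z:[56/3,73/3] -> miss, prune
    N13 x:[21,24] y:[24,27] z:[70/3,73/3] -> hit [24,24] leaf, test {P19@t=24}
    N16 x:[24,26] y:[29,49] z:[25,92/3] -> miss, prune
    N30 x:[47/2,25] y:[24,29] z:[79/3,80/3] -> miss, prune
  N9 x:[49/2,71/2] y:[23,46] z:[68/3,83/3] -> hit [49/2,83/3], descend [4, 6, 10, 21]
    N4 x:[34,71/2] y:[45,46] z:[25,27] -> miss, prune
    N6 x:[29,63/2] y:[25,31] z:[76/3,77/3] -> miss, prune
    N10 x:[49/2,34] y:[29,45] z:[74/3,83/3] -> miss, prune
    N21 x:[28,57/2] y:[23,27] z:[68/3,23] -> miss, prune
  N11 x:[18,49/2] y:[13,23] z:[23,92/3] -> hit [23,23], descend [12, 17, 19, 24]
    N12 x:[22,23] y:[13,15] z:[86/3,92/3] -> miss, prune
    N17 x:[43/2,49/2] y:[14,19] z:[23,74/3] -> miss, prune
    N19 x:[18,43/2] y:[15,23] z:[70/3,27] -> miss, prune
    N24 x:[23,47/2] y:[20,21] z:[88/3,92/3] -> miss, prune
  N26 x:[51/2,75/2] y:[10,22] z:[58/3,79/3] -> miss, prune

17 AABB tests over nodes [0, 3, 2, 13, 16, 30, 9, 4, 6, 10, 21, 11, 12, 17, 19, 24, 26]; 1 leaf entered; closest P19.

== RESULT ==
[0, 3, 2, 13, 16, 30, 9, 4, 6, 10, 21, 11, 12, 17, 19, 24, 26]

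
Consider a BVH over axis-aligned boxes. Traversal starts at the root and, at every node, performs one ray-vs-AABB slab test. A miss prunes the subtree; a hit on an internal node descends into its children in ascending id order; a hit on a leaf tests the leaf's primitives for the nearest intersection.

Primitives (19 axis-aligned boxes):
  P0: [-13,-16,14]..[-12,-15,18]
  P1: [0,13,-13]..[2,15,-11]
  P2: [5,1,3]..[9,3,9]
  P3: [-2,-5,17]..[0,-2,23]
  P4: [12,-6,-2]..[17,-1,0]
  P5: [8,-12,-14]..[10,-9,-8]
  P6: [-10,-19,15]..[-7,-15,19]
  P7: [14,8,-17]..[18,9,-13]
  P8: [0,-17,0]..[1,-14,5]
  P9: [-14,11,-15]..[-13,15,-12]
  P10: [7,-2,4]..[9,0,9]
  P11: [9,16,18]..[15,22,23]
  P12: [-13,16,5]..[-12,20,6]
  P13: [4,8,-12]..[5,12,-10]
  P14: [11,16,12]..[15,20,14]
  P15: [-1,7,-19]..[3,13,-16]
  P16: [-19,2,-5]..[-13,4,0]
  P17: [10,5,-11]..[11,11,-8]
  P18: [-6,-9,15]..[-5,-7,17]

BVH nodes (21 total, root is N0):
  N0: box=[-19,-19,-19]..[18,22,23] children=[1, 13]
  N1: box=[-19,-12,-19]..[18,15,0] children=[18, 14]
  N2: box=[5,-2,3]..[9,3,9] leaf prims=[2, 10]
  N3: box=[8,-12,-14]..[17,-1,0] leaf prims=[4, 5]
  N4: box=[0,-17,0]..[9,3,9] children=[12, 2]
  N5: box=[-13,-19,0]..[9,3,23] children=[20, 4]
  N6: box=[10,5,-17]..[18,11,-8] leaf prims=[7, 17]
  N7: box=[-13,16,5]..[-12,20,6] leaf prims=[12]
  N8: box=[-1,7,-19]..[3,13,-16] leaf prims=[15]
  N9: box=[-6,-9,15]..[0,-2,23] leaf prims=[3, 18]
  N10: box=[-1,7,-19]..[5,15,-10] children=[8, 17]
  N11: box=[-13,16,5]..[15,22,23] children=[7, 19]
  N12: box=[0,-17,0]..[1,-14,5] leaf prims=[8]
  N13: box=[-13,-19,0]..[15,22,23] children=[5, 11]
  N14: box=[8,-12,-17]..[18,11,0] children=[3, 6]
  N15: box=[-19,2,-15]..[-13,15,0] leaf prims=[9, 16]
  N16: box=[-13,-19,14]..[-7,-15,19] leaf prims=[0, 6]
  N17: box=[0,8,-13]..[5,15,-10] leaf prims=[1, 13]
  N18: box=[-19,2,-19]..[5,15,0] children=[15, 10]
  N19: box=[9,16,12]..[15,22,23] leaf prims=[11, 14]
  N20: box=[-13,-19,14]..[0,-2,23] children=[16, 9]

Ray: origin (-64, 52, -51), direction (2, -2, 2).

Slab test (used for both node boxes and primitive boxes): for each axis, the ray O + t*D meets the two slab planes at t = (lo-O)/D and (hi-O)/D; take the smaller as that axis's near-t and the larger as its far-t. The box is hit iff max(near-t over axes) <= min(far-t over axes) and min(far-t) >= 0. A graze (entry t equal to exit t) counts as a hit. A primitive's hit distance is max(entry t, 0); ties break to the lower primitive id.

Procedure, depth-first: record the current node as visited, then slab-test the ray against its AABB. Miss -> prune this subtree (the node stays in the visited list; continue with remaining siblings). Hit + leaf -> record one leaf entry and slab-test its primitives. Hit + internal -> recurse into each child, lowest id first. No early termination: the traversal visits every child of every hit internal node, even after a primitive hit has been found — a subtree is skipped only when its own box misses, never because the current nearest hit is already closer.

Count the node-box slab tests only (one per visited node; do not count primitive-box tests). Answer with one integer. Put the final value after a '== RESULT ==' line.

Trace the traversal:
N0 x:[45/2,41] y:[15,71/2] z:[16,37] -> hit [45/2,71/2], descend [1, 13]
  N1 x:[45/2,41] y:[37/2,32] z:[16,51/2] -> hit [45/2,51/2], descend [14, 18]
    N14 x:[36,41] y:[41/2,32] z:[17,51/2] -> miss, prune
    N18 x:[45/2,69/2] y:[37/2,25] z:[16,51/2] -> hit [45/2,25], descend [10, 15]
      N10 x:[63/2,69/2] y:[37/2,45/2] z:[16,41/2] -> miss, prune
      N15 x:[45/2,51/2] y:[37/2,25] z:[18,51/2] -> hit [45/2,25] leaf, test {P9(miss), P16@t=24}
  N13 x:[51/2,79/2] y:[15,71/2] z:[51/2,37] -> hit [51/2,71/2], descend [5, 11]
    N5 x:[51/2,73/2] y:[49/2,71/2] z:[51/2,37] -> hit [51/2,71/2], descend [4, 20]
      N4 x:[32,73/2] y:[49/2,69/2] z:[51/2,30] -> miss, prune
      N20 x:[51/2,32] y:[27,71/2] z:[65/2,37] -> miss, prune
    N11 x:[51/2,79/2] y:[15,18] z:[28,37] -> miss, prune

Summary -> nodes [0, 1, 14, 18, 10, 15, 13, 5, 4, 20, 11]; box-tests=11; leaf-entries=1; first=P16

== RESULT ==
11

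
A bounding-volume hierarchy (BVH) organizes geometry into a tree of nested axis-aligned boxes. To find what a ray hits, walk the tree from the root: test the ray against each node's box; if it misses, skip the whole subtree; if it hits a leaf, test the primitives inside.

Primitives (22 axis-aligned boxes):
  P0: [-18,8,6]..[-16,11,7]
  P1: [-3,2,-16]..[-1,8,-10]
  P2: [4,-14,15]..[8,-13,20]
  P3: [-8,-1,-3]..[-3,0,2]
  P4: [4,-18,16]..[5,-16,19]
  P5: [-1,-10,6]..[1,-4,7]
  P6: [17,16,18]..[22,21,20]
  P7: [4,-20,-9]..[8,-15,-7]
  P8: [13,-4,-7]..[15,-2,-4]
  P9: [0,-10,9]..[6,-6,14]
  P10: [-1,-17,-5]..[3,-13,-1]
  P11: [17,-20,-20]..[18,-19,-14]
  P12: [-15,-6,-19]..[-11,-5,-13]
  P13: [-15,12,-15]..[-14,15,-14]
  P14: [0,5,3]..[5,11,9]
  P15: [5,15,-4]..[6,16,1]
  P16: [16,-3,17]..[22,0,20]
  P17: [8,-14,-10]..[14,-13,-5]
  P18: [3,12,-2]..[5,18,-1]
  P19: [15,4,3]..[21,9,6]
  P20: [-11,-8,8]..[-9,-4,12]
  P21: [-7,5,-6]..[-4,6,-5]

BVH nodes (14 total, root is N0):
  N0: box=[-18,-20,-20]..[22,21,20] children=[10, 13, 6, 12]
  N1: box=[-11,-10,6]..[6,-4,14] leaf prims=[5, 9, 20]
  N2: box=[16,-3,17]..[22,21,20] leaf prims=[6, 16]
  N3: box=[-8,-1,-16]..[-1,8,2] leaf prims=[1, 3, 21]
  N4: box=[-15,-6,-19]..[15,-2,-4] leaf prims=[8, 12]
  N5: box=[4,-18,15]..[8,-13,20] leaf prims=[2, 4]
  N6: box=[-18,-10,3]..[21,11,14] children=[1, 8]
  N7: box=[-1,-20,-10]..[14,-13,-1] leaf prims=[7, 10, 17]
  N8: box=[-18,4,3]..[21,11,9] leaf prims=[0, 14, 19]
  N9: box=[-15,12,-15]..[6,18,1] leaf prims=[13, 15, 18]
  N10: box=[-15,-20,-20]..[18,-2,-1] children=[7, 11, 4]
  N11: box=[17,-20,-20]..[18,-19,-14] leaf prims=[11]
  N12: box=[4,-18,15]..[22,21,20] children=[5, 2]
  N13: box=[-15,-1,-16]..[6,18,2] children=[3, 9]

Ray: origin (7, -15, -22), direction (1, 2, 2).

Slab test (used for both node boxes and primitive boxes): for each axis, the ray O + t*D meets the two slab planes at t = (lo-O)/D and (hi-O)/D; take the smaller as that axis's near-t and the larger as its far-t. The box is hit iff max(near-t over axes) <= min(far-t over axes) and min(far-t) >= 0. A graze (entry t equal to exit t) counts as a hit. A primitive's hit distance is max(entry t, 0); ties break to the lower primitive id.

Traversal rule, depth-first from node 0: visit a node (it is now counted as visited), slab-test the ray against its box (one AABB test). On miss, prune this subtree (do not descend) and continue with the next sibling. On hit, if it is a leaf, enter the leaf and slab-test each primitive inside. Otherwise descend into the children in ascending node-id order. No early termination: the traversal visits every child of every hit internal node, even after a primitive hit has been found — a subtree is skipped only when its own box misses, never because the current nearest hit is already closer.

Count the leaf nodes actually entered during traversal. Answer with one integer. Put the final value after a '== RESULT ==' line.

Traverse from the root:
N0 x:[-25,15] y:[-5/2,18] z:[1,21] -> hit [1,15], descend [6, 10, 12, 13]
  N6 x:[-25,14] y:[5/2,13] z:[25/2,18] -> hit [25/2,13], descend [1, 8]
    N1 x:[-18,-1] y:[5/2,11/2] z:[14,18] -> miss, prune
    N8 x:[-25,14] y:[19/2,13] z:[25/2,31/2] -> hit [25/2,13] leaf, test {P0(miss), P14(miss), P19(miss)}
  N10 x:[-22,11] y:[-5/2,13/2] z:[1,21/2] -> hit [1,13/2], descend [4, 7, 11]
    N4 x:[-22,8] y:[9/2,13/2] z:[3/2,9] -> hit [9/2,13/2] leaf, test {P8(miss), P12(miss)}
    N7 x:[-8,7] y:[-5/2,1] z:[6,21/2] -> miss, prune
    N11 x:[10,11] y:[-5/2,-2] z:[1,4] -> miss, prune
  N12 x:[-3,15] y:[-3/2,18] z:[37/2,21] -> miss, prune
  N13 x:[-22,-1] y:[7,33/2] z:[3,12] -> miss, prune

order=[0, 6, 1, 8, 10, 4, 7, 11, 12, 13]  |boxes|=10  |leaves|=2  hit=miss

== RESULT ==
2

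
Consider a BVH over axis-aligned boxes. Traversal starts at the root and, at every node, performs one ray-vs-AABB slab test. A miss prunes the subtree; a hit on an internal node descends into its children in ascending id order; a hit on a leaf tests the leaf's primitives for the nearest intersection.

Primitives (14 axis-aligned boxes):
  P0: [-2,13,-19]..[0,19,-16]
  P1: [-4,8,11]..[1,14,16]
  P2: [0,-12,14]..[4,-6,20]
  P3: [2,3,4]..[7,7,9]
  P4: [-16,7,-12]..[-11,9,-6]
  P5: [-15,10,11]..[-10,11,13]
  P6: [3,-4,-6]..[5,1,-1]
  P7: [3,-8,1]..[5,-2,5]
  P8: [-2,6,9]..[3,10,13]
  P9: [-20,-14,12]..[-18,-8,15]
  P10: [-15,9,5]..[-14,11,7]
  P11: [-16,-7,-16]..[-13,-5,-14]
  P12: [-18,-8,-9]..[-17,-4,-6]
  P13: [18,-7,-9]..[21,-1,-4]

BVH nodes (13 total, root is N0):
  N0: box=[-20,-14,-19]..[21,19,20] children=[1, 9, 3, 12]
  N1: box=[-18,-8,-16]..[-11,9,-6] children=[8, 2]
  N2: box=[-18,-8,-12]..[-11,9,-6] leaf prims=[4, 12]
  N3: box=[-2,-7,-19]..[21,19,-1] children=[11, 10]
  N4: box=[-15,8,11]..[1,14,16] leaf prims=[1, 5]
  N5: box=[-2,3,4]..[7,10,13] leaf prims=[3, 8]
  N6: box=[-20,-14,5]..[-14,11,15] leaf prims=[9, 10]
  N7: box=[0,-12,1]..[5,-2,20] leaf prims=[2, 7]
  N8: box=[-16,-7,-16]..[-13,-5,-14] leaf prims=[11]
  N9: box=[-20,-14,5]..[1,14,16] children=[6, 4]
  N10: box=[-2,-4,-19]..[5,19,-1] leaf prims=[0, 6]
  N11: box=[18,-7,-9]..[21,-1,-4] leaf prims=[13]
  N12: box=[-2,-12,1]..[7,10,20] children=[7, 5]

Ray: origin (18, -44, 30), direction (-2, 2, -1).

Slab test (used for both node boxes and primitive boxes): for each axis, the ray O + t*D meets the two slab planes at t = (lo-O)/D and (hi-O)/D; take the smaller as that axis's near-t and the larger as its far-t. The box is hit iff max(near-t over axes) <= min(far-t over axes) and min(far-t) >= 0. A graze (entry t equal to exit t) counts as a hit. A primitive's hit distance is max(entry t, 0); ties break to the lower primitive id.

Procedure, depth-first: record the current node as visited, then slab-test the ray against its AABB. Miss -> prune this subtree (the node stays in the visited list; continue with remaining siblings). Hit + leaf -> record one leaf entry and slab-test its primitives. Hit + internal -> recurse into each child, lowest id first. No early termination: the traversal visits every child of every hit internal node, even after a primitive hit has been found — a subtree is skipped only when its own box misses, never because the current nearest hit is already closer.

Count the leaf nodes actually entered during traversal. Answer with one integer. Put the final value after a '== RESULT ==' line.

Walk:
N0 x:[-3/2,19] y:[15,63/2] z:[10,49] -> hit [15,19], descend [1, 3, 9, 12]
  N1 x:[29/2,18] y:[18,53/2] z:[36,46] -> miss, prune
  N3 x:[-3/2,10] y:[37/2,63/2] z:[31,49] -> miss, prune
  N9 x:[17/2,19] y:[15,29] z:[14,25] -> hit [15,19], descend [4, 6]
    N4 x:[17/2,33/2] y:[26,29] z:[14,19] -> miss, prune
    N6 x:[16,19] y:[15,55/2] z:[15,25] -> hit [16,19] leaf, test {P9@t=18, P10(miss)}
  N12 x:[11/2,10] y:[16,27] z:[10,29] -> miss, prune

Visited [0, 1, 3, 9, 4, 6, 12]. Tests: 7 box, 1 leaf. Nearest: P9.

== RESULT ==
1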